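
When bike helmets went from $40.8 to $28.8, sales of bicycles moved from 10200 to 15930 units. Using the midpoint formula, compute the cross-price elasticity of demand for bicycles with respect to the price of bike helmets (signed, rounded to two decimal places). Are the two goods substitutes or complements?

%ΔQ_{bicycles} = (15930 − 10200)/avg = 5730/13065 = 0.438576…
%ΔP_{bike helmets} = (28.8 − 40.8)/avg = -12/34.8 = -0.344827…
E_cross = (5730/13065) / (-12/34.8) = -1.2718…
E_cross < 0 ⇒ the goods are complements.

-1.27; complements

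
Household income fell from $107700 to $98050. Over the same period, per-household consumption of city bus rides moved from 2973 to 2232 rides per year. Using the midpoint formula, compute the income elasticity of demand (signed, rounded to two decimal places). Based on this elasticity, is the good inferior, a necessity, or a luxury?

%ΔQ = (2232 − 2973)/[( 2973 + 2232)/2] = -741/2602.5 = -0.284726…
%ΔIncome = (98050 − 107700)/[( 107700 + 98050)/2] = -9650/102875 = -0.093803…
E_income = (-741/2602.5) / (-9650/102875) = 3.0353…
E_income > 1 ⇒ normal good, luxury.

3.04; luxury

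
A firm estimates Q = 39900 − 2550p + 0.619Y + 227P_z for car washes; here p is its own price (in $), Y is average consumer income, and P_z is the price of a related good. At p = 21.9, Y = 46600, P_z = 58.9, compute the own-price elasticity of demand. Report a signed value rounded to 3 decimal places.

-2.126

At the given values, Q = 39900 − 2550(21.9) + 0.619(46600) + 227(58.9) = 26270.7.
∂Q/∂p = −2550.
E = (-2550) × (21.9/26270.7) = -2.12575…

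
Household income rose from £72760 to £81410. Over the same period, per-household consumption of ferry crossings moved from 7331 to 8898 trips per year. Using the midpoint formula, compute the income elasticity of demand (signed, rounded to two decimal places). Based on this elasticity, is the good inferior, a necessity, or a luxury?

%ΔQ = (8898 − 7331)/[( 7331 + 8898)/2] = 1567/8114.5 = 0.193111…
%ΔIncome = (81410 − 72760)/[( 72760 + 81410)/2] = 8650/77085 = 0.112213…
E_income = (1567/8114.5) / (8650/77085) = 1.7209…
E_income > 1 ⇒ normal good, luxury.

1.72; luxury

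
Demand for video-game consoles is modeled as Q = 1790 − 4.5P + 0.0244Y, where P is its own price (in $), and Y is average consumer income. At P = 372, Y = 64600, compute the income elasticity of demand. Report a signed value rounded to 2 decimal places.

At the given values, Q = 1790 − 4.5(372) + 0.0244(64600) = 1692.24.
∂Q/∂Y = 0.0244.
E = (0.0244) × (64600/1692.24) = 0.9314…

0.93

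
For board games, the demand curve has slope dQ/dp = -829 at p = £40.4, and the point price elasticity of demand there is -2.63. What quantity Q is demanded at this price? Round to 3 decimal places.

Ed = (dQ/dp)·(p/Q) ⇒ Q = (dQ/dp)·p/Ed = (-829)·40.4/(-2.63) = 12734.44866…

12734.449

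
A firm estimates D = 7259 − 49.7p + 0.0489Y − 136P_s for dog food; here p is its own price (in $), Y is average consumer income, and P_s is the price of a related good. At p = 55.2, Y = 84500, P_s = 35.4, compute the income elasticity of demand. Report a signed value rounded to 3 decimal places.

1.078

At the given values, D = 7259 − 49.7(55.2) + 0.0489(84500) − 136(35.4) = 3833.21.
∂D/∂Y = 0.0489.
E = (0.0489) × (84500/3833.21) = 1.07796…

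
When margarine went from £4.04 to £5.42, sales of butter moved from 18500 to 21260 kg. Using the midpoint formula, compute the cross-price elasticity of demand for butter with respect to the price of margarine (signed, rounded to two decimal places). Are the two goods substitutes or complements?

0.48; substitutes

%ΔQ_{butter} = (21260 − 18500)/avg = 2760/19880 = 0.138832…
%ΔP_{margarine} = (5.42 − 4.04)/avg = 1.38/4.73 = 0.291754…
E_cross = (2760/19880) / (1.38/4.73) = 0.4758…
E_cross > 0 ⇒ the goods are substitutes.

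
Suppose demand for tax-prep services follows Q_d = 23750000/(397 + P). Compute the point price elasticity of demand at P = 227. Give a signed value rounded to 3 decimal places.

-0.364

dQ_d/dP = −23750000/(397 + P)² = -60.995. At P = 227, Q_d = 38060.9.
Ed = (dQ_d/dP)·(P/Q_d) = (-60.995) × (227/38060.9) = -0.36378…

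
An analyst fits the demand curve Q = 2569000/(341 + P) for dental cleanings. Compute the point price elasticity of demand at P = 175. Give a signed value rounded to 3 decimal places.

dQ/dP = −2569000/(341 + P)² = -9.64861. At P = 175, Q = 4978.68.
Ed = (dQ/dP)·(P/Q) = (-9.64861) × (175/4978.68) = -0.33914…

-0.339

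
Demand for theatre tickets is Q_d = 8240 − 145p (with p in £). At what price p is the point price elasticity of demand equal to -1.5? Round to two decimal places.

Ed = −145p/(8240 − 145p). Set this equal to -1.5:
145p = 1.5·(8240 − 145p) ⇒ 145p(1 + 1.5) = 1.5·8240
p = 1.5·8240 / (145·2.5) = 34.0965…

34.10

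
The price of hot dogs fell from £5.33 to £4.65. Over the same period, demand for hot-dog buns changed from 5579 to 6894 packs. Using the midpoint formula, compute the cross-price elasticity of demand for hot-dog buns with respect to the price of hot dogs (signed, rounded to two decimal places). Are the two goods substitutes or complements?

%ΔQ_{hot-dog buns} = (6894 − 5579)/avg = 1315/6236.5 = 0.210855…
%ΔP_{hot dogs} = (4.65 − 5.33)/avg = -0.68/4.99 = -0.136272…
E_cross = (1315/6236.5) / (-0.68/4.99) = -1.5473…
E_cross < 0 ⇒ the goods are complements.

-1.55; complements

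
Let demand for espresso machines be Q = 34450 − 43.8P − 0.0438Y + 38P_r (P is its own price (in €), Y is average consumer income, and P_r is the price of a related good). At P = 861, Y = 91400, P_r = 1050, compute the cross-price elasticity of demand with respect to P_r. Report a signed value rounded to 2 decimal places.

At the given values, Q = 34450 − 43.8(861) − 0.0438(91400) + 38(1050) = 32634.88.
∂Q/∂P_r = 38.
E = (38) × (1050/32634.88) = 1.2226…

1.22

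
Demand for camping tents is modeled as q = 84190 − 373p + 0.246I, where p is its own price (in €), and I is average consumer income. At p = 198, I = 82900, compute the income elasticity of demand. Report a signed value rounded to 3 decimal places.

0.664

At the given values, q = 84190 − 373(198) + 0.246(82900) = 30729.4.
∂q/∂I = 0.246.
E = (0.246) × (82900/30729.4) = 0.66364…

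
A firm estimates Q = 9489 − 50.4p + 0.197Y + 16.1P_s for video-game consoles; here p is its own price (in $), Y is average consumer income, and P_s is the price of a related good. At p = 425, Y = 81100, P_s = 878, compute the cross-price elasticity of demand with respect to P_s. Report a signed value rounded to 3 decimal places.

At the given values, Q = 9489 − 50.4(425) + 0.197(81100) + 16.1(878) = 18181.5.
∂Q/∂P_s = 16.1.
E = (16.1) × (878/18181.5) = 0.77748…

0.777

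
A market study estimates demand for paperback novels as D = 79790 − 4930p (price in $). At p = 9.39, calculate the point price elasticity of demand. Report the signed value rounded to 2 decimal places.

dD/dp = −4930. At p = 9.39, D = 79790 − 4930(9.39) = 33497.3.
Ed = (dD/dp)·(p/D) = −4930 × (9.39/33497.3) = -1.3819…

-1.38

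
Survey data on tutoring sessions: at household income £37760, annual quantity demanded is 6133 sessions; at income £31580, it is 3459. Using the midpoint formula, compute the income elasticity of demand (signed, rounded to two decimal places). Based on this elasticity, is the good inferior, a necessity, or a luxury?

%ΔQ = (3459 − 6133)/[( 6133 + 3459)/2] = -2674/4796 = -0.557547…
%ΔIncome = (31580 − 37760)/[( 37760 + 31580)/2] = -6180/34670 = -0.178252…
E_income = (-2674/4796) / (-6180/34670) = 3.1278…
E_income > 1 ⇒ normal good, luxury.

3.13; luxury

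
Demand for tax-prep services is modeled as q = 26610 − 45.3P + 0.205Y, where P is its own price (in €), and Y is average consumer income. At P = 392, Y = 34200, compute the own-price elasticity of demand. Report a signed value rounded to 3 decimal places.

At the given values, q = 26610 − 45.3(392) + 0.205(34200) = 15863.4.
∂q/∂P = −45.3.
E = (-45.3) × (392/15863.4) = -1.11940…

-1.119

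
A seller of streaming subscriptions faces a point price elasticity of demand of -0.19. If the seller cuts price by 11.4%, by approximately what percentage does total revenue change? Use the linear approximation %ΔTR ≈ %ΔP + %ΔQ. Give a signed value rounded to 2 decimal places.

%ΔQ ≈ Ed × %ΔP = (-0.19) × (-11.4%) = +2.1660%
%ΔTR ≈ %ΔP + %ΔQ = (-11.4%) + (+2.1660%) = -9.2340%

-9.23%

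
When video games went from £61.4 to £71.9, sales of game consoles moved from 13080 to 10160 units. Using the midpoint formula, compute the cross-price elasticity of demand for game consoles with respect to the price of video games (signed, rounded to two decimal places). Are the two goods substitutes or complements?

-1.60; complements

%ΔQ_{game consoles} = (10160 − 13080)/avg = -2920/11620 = -0.251290…
%ΔP_{video games} = (71.9 − 61.4)/avg = 10.5/66.65 = 0.157539…
E_cross = (-2920/11620) / (10.5/66.65) = -1.5950…
E_cross < 0 ⇒ the goods are complements.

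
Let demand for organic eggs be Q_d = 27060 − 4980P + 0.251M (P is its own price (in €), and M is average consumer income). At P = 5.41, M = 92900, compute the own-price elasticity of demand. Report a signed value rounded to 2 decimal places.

-1.15

At the given values, Q_d = 27060 − 4980(5.41) + 0.251(92900) = 23436.1.
∂Q_d/∂P = −4980.
E = (-4980) × (5.41/23436.1) = -1.1495…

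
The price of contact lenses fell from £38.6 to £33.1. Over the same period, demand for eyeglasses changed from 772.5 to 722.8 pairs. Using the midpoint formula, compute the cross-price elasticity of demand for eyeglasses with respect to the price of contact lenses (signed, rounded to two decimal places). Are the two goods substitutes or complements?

0.43; substitutes

%ΔQ_{eyeglasses} = (722.8 − 772.5)/avg = -49.7/747.65 = -0.066474…
%ΔP_{contact lenses} = (33.1 − 38.6)/avg = -5.5/35.85 = -0.153417…
E_cross = (-49.7/747.65) / (-5.5/35.85) = 0.4332…
E_cross > 0 ⇒ the goods are substitutes.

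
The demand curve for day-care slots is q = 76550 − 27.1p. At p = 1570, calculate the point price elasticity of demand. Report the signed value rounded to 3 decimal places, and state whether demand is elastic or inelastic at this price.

dq/dp = −27.1. At p = 1570, q = 76550 − 27.1(1570) = 34003.
Ed = (dq/dp)·(p/q) = −27.1 × (1570/34003) = -1.25127…
|Ed| = 1.251 > 1, so demand is elastic.

-1.251; elastic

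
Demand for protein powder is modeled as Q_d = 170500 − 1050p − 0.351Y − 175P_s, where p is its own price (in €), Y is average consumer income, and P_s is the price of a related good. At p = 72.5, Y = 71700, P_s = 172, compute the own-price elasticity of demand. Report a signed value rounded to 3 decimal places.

At the given values, Q_d = 170500 − 1050(72.5) − 0.351(71700) − 175(172) = 39108.3.
∂Q_d/∂p = −1050.
E = (-1050) × (72.5/39108.3) = -1.94651…

-1.947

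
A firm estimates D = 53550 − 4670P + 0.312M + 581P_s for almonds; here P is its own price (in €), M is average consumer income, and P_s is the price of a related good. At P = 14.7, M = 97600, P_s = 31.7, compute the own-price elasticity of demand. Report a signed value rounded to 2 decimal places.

At the given values, D = 53550 − 4670(14.7) + 0.312(97600) + 581(31.7) = 33769.9.
∂D/∂P = −4670.
E = (-4670) × (14.7/33769.9) = -2.0328…

-2.03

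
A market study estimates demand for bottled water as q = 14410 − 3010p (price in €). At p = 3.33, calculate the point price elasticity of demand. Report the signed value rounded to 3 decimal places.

-2.285

dq/dp = −3010. At p = 3.33, q = 14410 − 3010(3.33) = 4386.7.
Ed = (dq/dp)·(p/q) = −3010 × (3.33/4386.7) = -2.28492…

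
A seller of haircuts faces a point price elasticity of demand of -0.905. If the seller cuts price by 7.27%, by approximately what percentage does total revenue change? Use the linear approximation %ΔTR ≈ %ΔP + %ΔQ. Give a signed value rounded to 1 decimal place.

-0.7%

%ΔQ ≈ Ed × %ΔP = (-0.905) × (-7.27%) = +6.5794%
%ΔTR ≈ %ΔP + %ΔQ = (-7.27%) + (+6.5794%) = -0.6907%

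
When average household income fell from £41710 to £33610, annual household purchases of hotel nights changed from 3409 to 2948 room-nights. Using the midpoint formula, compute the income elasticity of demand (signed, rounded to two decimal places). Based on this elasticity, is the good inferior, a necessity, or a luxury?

0.67; necessity

%ΔQ = (2948 − 3409)/[( 3409 + 2948)/2] = -461/3178.5 = -0.145036…
%ΔIncome = (33610 − 41710)/[( 41710 + 33610)/2] = -8100/37660 = -0.215082…
E_income = (-461/3178.5) / (-8100/37660) = 0.6743…
0 < E_income < 1 ⇒ normal good, necessity.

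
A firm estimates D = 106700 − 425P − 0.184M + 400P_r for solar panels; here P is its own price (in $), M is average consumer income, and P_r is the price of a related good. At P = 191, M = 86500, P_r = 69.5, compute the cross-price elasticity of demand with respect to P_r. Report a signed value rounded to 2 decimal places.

At the given values, D = 106700 − 425(191) − 0.184(86500) + 400(69.5) = 37409.
∂D/∂P_r = 400.
E = (400) × (69.5/37409) = 0.7431…

0.74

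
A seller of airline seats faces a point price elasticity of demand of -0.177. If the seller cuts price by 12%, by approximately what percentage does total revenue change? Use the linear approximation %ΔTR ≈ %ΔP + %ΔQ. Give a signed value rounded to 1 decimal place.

%ΔQ ≈ Ed × %ΔP = (-0.177) × (-12%) = +2.1240%
%ΔTR ≈ %ΔP + %ΔQ = (-12%) + (+2.1240%) = -9.8760%

-9.9%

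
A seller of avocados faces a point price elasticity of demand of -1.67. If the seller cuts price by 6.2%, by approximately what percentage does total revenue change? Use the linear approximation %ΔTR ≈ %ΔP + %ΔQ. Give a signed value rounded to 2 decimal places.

+4.15%

%ΔQ ≈ Ed × %ΔP = (-1.67) × (-6.2%) = +10.3540%
%ΔTR ≈ %ΔP + %ΔQ = (-6.2%) + (+10.3540%) = +4.1540%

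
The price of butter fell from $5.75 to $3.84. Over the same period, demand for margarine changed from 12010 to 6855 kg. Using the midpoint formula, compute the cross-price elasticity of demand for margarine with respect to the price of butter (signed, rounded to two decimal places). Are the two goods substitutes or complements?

1.37; substitutes

%ΔQ_{margarine} = (6855 − 12010)/avg = -5155/9432.5 = -0.546514…
%ΔP_{butter} = (3.84 − 5.75)/avg = -1.91/4.795 = -0.398331…
E_cross = (-5155/9432.5) / (-1.91/4.795) = 1.3720…
E_cross > 0 ⇒ the goods are substitutes.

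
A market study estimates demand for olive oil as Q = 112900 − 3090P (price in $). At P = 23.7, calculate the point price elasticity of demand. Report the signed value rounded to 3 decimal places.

dQ/dP = −3090. At P = 23.7, Q = 112900 − 3090(23.7) = 39667.
Ed = (dQ/dP)·(P/Q) = −3090 × (23.7/39667) = -1.84619…

-1.846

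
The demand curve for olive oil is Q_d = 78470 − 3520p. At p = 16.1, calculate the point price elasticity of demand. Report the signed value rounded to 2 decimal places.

dQ_d/dp = −3520. At p = 16.1, Q_d = 78470 − 3520(16.1) = 21798.
Ed = (dQ_d/dp)·(p/Q_d) = −3520 × (16.1/21798) = -2.5998…

-2.60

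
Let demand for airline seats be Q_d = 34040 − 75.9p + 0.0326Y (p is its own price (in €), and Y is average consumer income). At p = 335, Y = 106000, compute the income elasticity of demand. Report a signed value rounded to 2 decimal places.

0.29

At the given values, Q_d = 34040 − 75.9(335) + 0.0326(106000) = 12069.1.
∂Q_d/∂Y = 0.0326.
E = (0.0326) × (106000/12069.1) = 0.2863…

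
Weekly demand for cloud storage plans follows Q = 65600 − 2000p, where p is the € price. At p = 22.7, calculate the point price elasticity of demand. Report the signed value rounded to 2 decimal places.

-2.25

dQ/dp = −2000. At p = 22.7, Q = 65600 − 2000(22.7) = 20200.
Ed = (dQ/dp)·(p/Q) = −2000 × (22.7/20200) = -2.2475…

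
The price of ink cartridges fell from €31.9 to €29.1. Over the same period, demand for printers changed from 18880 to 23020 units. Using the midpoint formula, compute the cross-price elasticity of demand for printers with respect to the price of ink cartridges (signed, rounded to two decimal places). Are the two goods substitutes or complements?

-2.15; complements

%ΔQ_{printers} = (23020 − 18880)/avg = 4140/20950 = 0.197613…
%ΔP_{ink cartridges} = (29.1 − 31.9)/avg = -2.8/30.5 = -0.091803…
E_cross = (4140/20950) / (-2.8/30.5) = -2.1525…
E_cross < 0 ⇒ the goods are complements.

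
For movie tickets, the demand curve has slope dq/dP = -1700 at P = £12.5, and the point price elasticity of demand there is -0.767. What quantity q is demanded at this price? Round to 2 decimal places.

Ed = (dq/dP)·(P/q) ⇒ q = (dq/dP)·P/Ed = (-1700)·12.5/(-0.767) = 27705.3455…

27705.35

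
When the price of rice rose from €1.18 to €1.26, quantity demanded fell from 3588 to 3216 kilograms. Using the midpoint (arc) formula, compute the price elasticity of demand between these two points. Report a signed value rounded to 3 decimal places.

%ΔQ = (3216 − 3588) / [(3588 + 3216)/2] = -372/3402 = -0.109347…
%ΔP = (1.26 − 1.18) / [(1.18 + 1.26)/2] = 0.08/1.22 = 0.065573…
Arc Ed = %ΔQ / %ΔP = (-372/3402) / (0.08/1.22) = -1.66754…

-1.668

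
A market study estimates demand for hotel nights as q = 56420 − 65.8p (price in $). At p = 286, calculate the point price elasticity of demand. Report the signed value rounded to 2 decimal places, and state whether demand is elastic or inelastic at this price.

dq/dp = −65.8. At p = 286, q = 56420 − 65.8(286) = 37601.2.
Ed = (dq/dp)·(p/q) = −65.8 × (286/37601.2) = -0.5004…
|Ed| = 0.50 < 1, so demand is inelastic.

-0.50; inelastic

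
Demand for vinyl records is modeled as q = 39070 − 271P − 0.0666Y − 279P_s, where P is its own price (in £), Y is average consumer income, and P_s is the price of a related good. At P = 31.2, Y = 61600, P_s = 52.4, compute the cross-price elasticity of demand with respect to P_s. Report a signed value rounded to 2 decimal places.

At the given values, q = 39070 − 271(31.2) − 0.0666(61600) − 279(52.4) = 11892.64.
∂q/∂P_s = -279.
E = (-279) × (52.4/11892.64) = -1.2292…

-1.23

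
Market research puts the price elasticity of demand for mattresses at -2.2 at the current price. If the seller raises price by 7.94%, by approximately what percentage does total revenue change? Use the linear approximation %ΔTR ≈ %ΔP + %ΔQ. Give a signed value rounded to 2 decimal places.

-9.53%

%ΔQ ≈ Ed × %ΔP = (-2.2) × (+7.94%) = -17.4680%
%ΔTR ≈ %ΔP + %ΔQ = (+7.94%) + (-17.4680%) = -9.5280%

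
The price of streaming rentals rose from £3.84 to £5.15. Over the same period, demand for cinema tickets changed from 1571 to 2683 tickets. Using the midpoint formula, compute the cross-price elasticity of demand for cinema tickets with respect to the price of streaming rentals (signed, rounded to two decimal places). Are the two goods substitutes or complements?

1.79; substitutes

%ΔQ_{cinema tickets} = (2683 − 1571)/avg = 1112/2127 = 0.522802…
%ΔP_{streaming rentals} = (5.15 − 3.84)/avg = 1.31/4.495 = 0.291434…
E_cross = (1112/2127) / (1.31/4.495) = 1.7938…
E_cross > 0 ⇒ the goods are substitutes.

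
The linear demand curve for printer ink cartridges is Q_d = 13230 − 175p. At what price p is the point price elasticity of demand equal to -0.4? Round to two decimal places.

21.60

Ed = −175p/(13230 − 175p). Set this equal to -0.4:
175p = 0.4·(13230 − 175p) ⇒ 175p(1 + 0.4) = 0.4·13230
p = 0.4·13230 / (175·1.4) = 21.6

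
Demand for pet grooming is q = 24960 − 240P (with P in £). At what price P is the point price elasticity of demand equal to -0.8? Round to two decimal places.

46.22

Ed = −240P/(24960 − 240P). Set this equal to -0.8:
240P = 0.8·(24960 − 240P) ⇒ 240P(1 + 0.8) = 0.8·24960
P = 0.8·24960 / (240·1.8) = 46.2222…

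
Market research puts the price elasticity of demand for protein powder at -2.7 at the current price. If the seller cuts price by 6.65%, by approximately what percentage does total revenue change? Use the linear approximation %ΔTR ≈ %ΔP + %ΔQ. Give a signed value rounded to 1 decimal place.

%ΔQ ≈ Ed × %ΔP = (-2.7) × (-6.65%) = +17.9550%
%ΔTR ≈ %ΔP + %ΔQ = (-6.65%) + (+17.9550%) = +11.3050%

+11.3%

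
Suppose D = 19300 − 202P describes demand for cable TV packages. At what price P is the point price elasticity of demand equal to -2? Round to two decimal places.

Ed = −202P/(19300 − 202P). Set this equal to -2:
202P = 2·(19300 − 202P) ⇒ 202P(1 + 2) = 2·19300
P = 2·19300 / (202·3) = 63.6963…

63.70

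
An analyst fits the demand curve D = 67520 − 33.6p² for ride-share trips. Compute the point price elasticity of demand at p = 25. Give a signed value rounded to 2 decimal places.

-0.90

dD/dp = −2·33.6·p = -1680. At p = 25, D = 46520.
Ed = (dD/dp)·(p/D) = (-1680) × (25/46520) = -0.9028…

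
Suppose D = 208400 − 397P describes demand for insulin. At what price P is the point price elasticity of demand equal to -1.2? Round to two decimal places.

286.33

Ed = −397P/(208400 − 397P). Set this equal to -1.2:
397P = 1.2·(208400 − 397P) ⇒ 397P(1 + 1.2) = 1.2·208400
P = 1.2·208400 / (397·2.2) = 286.3292…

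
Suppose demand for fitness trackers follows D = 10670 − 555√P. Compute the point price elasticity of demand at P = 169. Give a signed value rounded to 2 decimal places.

-1.04

dD/dP = −555/(2√P) = -21.3462. At P = 169, D = 3455.
Ed = (dD/dP)·(P/D) = (-21.3462) × (169/3455) = -1.0441…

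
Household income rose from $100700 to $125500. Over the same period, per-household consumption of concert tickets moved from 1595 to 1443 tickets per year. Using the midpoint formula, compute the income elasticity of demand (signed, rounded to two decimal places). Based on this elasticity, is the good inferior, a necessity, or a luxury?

-0.46; inferior

%ΔQ = (1443 − 1595)/[( 1595 + 1443)/2] = -152/1519 = -0.100065…
%ΔIncome = (125500 − 100700)/[( 100700 + 125500)/2] = 24800/113100 = 0.219274…
E_income = (-152/1519) / (24800/113100) = -0.4563…
E_income < 0 ⇒ inferior good.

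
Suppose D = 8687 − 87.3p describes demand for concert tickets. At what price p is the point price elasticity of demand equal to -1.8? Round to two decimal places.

Ed = −87.3p/(8687 − 87.3p). Set this equal to -1.8:
87.3p = 1.8·(8687 − 87.3p) ⇒ 87.3p(1 + 1.8) = 1.8·8687
p = 1.8·8687 / (87.3·2.8) = 63.9690…

63.97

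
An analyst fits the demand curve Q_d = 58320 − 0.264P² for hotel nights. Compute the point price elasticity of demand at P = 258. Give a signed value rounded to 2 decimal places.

-0.86

dQ_d/dP = −2·0.264·P = -136.224. At P = 258, Q_d = 40747.104.
Ed = (dQ_d/dP)·(P/Q_d) = (-136.224) × (258/40747.104) = -0.8625…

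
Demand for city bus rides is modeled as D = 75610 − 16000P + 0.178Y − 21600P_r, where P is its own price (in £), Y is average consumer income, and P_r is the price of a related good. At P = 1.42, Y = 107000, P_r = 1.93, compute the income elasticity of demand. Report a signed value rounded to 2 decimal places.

At the given values, D = 75610 − 16000(1.42) + 0.178(107000) − 21600(1.93) = 30248.
∂D/∂Y = 0.178.
E = (0.178) × (107000/30248) = 0.6296…

0.63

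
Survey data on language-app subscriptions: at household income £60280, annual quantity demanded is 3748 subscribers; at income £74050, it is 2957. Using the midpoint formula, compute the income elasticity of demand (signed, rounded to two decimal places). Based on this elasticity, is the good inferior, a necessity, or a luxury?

-1.15; inferior

%ΔQ = (2957 − 3748)/[( 3748 + 2957)/2] = -791/3352.5 = -0.235943…
%ΔIncome = (74050 − 60280)/[( 60280 + 74050)/2] = 13770/67165 = 0.205017…
E_income = (-791/3352.5) / (13770/67165) = -1.1508…
E_income < 0 ⇒ inferior good.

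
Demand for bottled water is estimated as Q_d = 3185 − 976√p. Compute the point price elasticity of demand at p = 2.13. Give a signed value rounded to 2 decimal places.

-0.40

dQ_d/dp = −976/(2√p) = -334.372. At p = 2.13, Q_d = 1760.57.
Ed = (dQ_d/dp)·(p/Q_d) = (-334.372) × (2.13/1760.57) = -0.4045…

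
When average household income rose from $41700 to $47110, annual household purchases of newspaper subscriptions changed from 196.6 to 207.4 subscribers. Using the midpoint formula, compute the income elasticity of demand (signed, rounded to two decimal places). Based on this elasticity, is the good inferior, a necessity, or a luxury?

%ΔQ = (207.4 − 196.6)/[( 196.6 + 207.4)/2] = 10.8/202 = 0.053465…
%ΔIncome = (47110 − 41700)/[( 41700 + 47110)/2] = 5410/44405 = 0.121833…
E_income = (10.8/202) / (5410/44405) = 0.4388…
0 < E_income < 1 ⇒ normal good, necessity.

0.44; necessity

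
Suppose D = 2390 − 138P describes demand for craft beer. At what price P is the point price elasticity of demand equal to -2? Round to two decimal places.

Ed = −138P/(2390 − 138P). Set this equal to -2:
138P = 2·(2390 − 138P) ⇒ 138P(1 + 2) = 2·2390
P = 2·2390 / (138·3) = 11.5458…

11.55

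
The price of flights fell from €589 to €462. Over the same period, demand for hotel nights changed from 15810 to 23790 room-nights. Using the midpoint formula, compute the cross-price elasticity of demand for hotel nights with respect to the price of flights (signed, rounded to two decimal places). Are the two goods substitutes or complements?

-1.67; complements

%ΔQ_{hotel nights} = (23790 − 15810)/avg = 7980/19800 = 0.403030…
%ΔP_{flights} = (462 − 589)/avg = -127/525.5 = -0.241674…
E_cross = (7980/19800) / (-127/525.5) = -1.6676…
E_cross < 0 ⇒ the goods are complements.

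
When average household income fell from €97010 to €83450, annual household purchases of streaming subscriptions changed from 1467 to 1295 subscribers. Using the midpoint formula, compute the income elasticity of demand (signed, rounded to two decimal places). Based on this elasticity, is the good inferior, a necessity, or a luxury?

%ΔQ = (1295 − 1467)/[( 1467 + 1295)/2] = -172/1381 = -0.124547…
%ΔIncome = (83450 − 97010)/[( 97010 + 83450)/2] = -13560/90230 = -0.150282…
E_income = (-172/1381) / (-13560/90230) = 0.8287…
0 < E_income < 1 ⇒ normal good, necessity.

0.83; necessity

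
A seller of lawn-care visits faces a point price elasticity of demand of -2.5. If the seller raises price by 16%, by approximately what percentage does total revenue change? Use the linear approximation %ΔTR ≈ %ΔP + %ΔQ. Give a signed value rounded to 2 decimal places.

%ΔQ ≈ Ed × %ΔP = (-2.5) × (+16%) = -40.0000%
%ΔTR ≈ %ΔP + %ΔQ = (+16%) + (-40.0000%) = -24.0000%

-24.00%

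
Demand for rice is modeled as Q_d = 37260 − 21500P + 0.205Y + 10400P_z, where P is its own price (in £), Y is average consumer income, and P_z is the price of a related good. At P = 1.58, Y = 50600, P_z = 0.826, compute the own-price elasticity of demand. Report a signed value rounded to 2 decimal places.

-1.53

At the given values, Q_d = 37260 − 21500(1.58) + 0.205(50600) + 10400(0.826) = 22253.4.
∂Q_d/∂P = −21500.
E = (-21500) × (1.58/22253.4) = -1.5265…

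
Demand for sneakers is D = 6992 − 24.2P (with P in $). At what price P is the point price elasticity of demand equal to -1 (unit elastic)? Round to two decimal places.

144.46

Ed = −24.2P/(6992 − 24.2P). Set this equal to -1:
24.2P = 1·(6992 − 24.2P) ⇒ 24.2P(1 + 1) = 1·6992
P = 1·6992 / (24.2·2) = 144.4628…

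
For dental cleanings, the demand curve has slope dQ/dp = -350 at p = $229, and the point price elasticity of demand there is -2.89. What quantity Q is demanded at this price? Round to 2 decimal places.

27733.56

Ed = (dQ/dp)·(p/Q) ⇒ Q = (dQ/dp)·p/Ed = (-350)·229/(-2.89) = 27733.5640…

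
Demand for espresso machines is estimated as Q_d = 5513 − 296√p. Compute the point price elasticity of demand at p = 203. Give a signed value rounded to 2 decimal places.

-1.63

dQ_d/dp = −296/(2√p) = -10.3876. At p = 203, Q_d = 1295.65.
Ed = (dQ_d/dp)·(p/Q_d) = (-10.3876) × (203/1295.65) = -1.6275…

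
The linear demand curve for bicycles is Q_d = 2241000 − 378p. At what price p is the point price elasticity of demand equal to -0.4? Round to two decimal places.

1693.88

Ed = −378p/(2241000 − 378p). Set this equal to -0.4:
378p = 0.4·(2241000 − 378p) ⇒ 378p(1 + 0.4) = 0.4·2241000
p = 0.4·2241000 / (378·1.4) = 1693.8775…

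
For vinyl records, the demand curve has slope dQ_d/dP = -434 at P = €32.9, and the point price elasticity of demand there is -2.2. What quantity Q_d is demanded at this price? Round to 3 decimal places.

6490.273

Ed = (dQ_d/dP)·(P/Q_d) ⇒ Q_d = (dQ_d/dP)·P/Ed = (-434)·32.9/(-2.2) = 6490.27272…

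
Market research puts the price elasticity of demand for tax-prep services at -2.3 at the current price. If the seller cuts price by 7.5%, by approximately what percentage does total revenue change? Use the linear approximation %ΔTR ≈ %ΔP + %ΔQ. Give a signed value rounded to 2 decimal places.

+9.75%

%ΔQ ≈ Ed × %ΔP = (-2.3) × (-7.5%) = +17.2500%
%ΔTR ≈ %ΔP + %ΔQ = (-7.5%) + (+17.2500%) = +9.7500%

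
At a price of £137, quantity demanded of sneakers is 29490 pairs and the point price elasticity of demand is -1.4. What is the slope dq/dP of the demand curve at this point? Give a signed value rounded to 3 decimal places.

-301.358

Ed = (dq/dP)·(P/q) ⇒ dq/dP = Ed·q/P = (-1.4)·29490/137 = -301.35766…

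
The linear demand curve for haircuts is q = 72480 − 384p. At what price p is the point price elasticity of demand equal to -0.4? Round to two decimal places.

Ed = −384p/(72480 − 384p). Set this equal to -0.4:
384p = 0.4·(72480 − 384p) ⇒ 384p(1 + 0.4) = 0.4·72480
p = 0.4·72480 / (384·1.4) = 53.9285…

53.93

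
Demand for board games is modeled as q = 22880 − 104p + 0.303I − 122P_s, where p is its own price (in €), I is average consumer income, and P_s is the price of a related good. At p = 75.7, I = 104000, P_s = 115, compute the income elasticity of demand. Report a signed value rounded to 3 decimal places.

At the given values, q = 22880 − 104(75.7) + 0.303(104000) − 122(115) = 32489.2.
∂q/∂I = 0.303.
E = (0.303) × (104000/32489.2) = 0.96992…

0.970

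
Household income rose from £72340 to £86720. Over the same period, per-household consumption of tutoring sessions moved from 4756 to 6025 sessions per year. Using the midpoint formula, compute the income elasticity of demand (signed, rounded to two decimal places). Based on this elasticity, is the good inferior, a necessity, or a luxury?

%ΔQ = (6025 − 4756)/[( 4756 + 6025)/2] = 1269/5390.5 = 0.235414…
%ΔIncome = (86720 − 72340)/[( 72340 + 86720)/2] = 14380/79530 = 0.180812…
E_income = (1269/5390.5) / (14380/79530) = 1.3019…
E_income > 1 ⇒ normal good, luxury.

1.30; luxury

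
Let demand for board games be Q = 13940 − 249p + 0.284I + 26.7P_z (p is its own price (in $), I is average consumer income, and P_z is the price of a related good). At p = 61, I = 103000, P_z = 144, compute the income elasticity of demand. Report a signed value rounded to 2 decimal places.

0.92

At the given values, Q = 13940 − 249(61) + 0.284(103000) + 26.7(144) = 31847.8.
∂Q/∂I = 0.284.
E = (0.284) × (103000/31847.8) = 0.9184…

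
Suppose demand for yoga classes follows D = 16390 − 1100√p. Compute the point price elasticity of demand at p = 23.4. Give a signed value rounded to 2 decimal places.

dD/dp = −1100/(2√p) = -113.699. At p = 23.4, D = 11068.9.
Ed = (dD/dp)·(p/D) = (-113.699) × (23.4/11068.9) = -0.2403…

-0.24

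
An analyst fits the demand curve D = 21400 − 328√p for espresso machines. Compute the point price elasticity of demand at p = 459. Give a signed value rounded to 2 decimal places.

dD/dp = −328/(2√p) = -7.65486. At p = 459, D = 14372.8.
Ed = (dD/dp)·(p/D) = (-7.65486) × (459/14372.8) = -0.2444…

-0.24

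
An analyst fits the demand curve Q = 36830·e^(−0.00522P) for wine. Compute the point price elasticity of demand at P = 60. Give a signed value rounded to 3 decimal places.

dQ/dP = −0.00522·Q = -140.557. At P = 60, Q = 26926.5.
Ed = (dQ/dP)·(P/Q) = (-140.557) × (60/26926.5) = -0.3132

-0.313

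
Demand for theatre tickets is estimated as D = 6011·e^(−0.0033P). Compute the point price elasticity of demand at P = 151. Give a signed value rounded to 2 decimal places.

dD/dP = −0.0033·D = -12.0518. At P = 151, D = 3652.06.
Ed = (dD/dP)·(P/D) = (-12.0518) × (151/3652.06) = -0.4983

-0.50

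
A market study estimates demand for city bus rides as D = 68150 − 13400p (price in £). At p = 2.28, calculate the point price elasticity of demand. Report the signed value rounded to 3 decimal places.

dD/dp = −13400. At p = 2.28, D = 68150 − 13400(2.28) = 37598.
Ed = (dD/dp)·(p/D) = −13400 × (2.28/37598) = -0.81259…

-0.813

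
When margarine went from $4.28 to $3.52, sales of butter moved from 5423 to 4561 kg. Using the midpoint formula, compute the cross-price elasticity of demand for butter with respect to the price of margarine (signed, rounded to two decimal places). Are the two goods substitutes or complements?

0.89; substitutes

%ΔQ_{butter} = (4561 − 5423)/avg = -862/4992 = -0.172676…
%ΔP_{margarine} = (3.52 − 4.28)/avg = -0.76/3.9 = -0.194871…
E_cross = (-862/4992) / (-0.76/3.9) = 0.8861…
E_cross > 0 ⇒ the goods are substitutes.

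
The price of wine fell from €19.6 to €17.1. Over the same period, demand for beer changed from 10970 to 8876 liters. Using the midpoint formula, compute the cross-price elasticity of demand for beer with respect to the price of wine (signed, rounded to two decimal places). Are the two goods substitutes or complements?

%ΔQ_{beer} = (8876 − 10970)/avg = -2094/9923 = -0.211024…
%ΔP_{wine} = (17.1 − 19.6)/avg = -2.5/18.35 = -0.136239…
E_cross = (-2094/9923) / (-2.5/18.35) = 1.5489…
E_cross > 0 ⇒ the goods are substitutes.

1.55; substitutes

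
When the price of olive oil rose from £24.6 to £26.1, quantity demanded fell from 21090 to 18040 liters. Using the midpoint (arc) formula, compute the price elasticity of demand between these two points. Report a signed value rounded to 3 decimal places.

%ΔQ = (18040 − 21090) / [(21090 + 18040)/2] = -3050/19565 = -0.155890…
%ΔP = (26.1 − 24.6) / [(24.6 + 26.1)/2] = 1.5/25.35 = 0.059171…
Arc Ed = %ΔQ / %ΔP = (-3050/19565) / (1.5/25.35) = -2.63455…

-2.635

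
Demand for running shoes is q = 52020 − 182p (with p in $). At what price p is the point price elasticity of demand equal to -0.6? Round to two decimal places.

107.18

Ed = −182p/(52020 − 182p). Set this equal to -0.6:
182p = 0.6·(52020 − 182p) ⇒ 182p(1 + 0.6) = 0.6·52020
p = 0.6·52020 / (182·1.6) = 107.1840…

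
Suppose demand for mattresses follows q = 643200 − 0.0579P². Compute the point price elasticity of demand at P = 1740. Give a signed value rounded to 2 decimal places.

dq/dP = −2·0.0579·P = -201.492. At P = 1740, q = 467901.96.
Ed = (dq/dP)·(P/q) = (-201.492) × (1740/467901.96) = -0.7492…

-0.75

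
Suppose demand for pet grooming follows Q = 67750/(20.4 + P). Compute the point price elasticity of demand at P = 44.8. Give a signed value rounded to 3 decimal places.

-0.687

dQ/dP = −67750/(20.4 + P)² = -15.9373. At P = 44.8, Q = 1039.11.
Ed = (dQ/dP)·(P/Q) = (-15.9373) × (44.8/1039.11) = -0.68711…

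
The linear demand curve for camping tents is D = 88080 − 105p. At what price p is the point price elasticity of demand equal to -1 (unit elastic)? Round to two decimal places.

Ed = −105p/(88080 − 105p). Set this equal to -1:
105p = 1·(88080 − 105p) ⇒ 105p(1 + 1) = 1·88080
p = 1·88080 / (105·2) = 419.4285…

419.43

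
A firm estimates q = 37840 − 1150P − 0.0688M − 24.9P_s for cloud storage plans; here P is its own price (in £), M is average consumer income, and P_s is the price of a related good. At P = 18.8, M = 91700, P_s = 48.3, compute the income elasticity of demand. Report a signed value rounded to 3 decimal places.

At the given values, q = 37840 − 1150(18.8) − 0.0688(91700) − 24.9(48.3) = 8708.37.
∂q/∂M = -0.0688.
E = (-0.0688) × (91700/8708.37) = -0.72447…

-0.724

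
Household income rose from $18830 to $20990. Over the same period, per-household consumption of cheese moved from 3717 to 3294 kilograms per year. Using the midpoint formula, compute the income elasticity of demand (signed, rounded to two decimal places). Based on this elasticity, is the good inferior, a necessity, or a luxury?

%ΔQ = (3294 − 3717)/[( 3717 + 3294)/2] = -423/3505.5 = -0.120667…
%ΔIncome = (20990 − 18830)/[( 18830 + 20990)/2] = 2160/19910 = 0.108488…
E_income = (-423/3505.5) / (2160/19910) = -1.1122…
E_income < 0 ⇒ inferior good.

-1.11; inferior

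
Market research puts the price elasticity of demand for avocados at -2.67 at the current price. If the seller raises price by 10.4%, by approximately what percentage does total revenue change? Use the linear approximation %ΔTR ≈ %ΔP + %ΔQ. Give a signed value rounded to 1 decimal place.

-17.4%

%ΔQ ≈ Ed × %ΔP = (-2.67) × (+10.4%) = -27.7680%
%ΔTR ≈ %ΔP + %ΔQ = (+10.4%) + (-27.7680%) = -17.3680%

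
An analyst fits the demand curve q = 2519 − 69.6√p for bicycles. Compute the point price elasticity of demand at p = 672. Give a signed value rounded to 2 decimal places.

dq/dp = −69.6/(2√p) = -1.34244. At p = 672, q = 714.762.
Ed = (dq/dp)·(p/q) = (-1.34244) × (672/714.762) = -1.2621…

-1.26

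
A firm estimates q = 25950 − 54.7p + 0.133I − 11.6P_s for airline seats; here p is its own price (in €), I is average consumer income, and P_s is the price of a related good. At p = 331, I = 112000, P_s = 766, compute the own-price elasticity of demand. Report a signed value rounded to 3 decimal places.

At the given values, q = 25950 − 54.7(331) + 0.133(112000) − 11.6(766) = 13854.7.
∂q/∂p = −54.7.
E = (-54.7) × (331/13854.7) = -1.30682…

-1.307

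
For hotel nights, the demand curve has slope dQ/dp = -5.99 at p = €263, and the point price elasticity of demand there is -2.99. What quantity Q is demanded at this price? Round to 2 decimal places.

526.88

Ed = (dQ/dp)·(p/Q) ⇒ Q = (dQ/dp)·p/Ed = (-5.99)·263/(-2.99) = 526.8795…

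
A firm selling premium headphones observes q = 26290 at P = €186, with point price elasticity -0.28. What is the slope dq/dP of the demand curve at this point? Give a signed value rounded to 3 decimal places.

Ed = (dq/dP)·(P/q) ⇒ dq/dP = Ed·q/P = (-0.28)·26290/186 = -39.57634…

-39.576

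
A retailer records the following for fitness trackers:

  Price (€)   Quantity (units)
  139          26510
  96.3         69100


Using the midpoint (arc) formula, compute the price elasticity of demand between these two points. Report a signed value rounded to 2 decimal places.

%ΔQ = (69100 − 26510) / [(26510 + 69100)/2] = 42590/47805 = 0.890910…
%ΔP = (96.3 − 139) / [(139 + 96.3)/2] = -42.7/117.65 = -0.362940…
Arc Ed = %ΔQ / %ΔP = (42590/47805) / (-42.7/117.65) = -2.4546…

-2.45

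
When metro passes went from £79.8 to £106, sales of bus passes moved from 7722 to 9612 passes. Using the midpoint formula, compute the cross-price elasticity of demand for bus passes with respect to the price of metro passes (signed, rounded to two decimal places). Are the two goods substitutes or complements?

0.77; substitutes

%ΔQ_{bus passes} = (9612 − 7722)/avg = 1890/8667 = 0.218068…
%ΔP_{metro passes} = (106 − 79.8)/avg = 26.2/92.9 = 0.282023…
E_cross = (1890/8667) / (26.2/92.9) = 0.7732…
E_cross > 0 ⇒ the goods are substitutes.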